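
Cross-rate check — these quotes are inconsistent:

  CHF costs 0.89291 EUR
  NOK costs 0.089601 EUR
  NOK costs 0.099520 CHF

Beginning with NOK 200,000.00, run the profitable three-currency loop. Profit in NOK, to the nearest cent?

Profitable loop is NOK → EUR → CHF → NOK:
NOK 200,000.00 × 0.089601 = EUR 17,920.20
EUR 17,920.20 ÷ 0.89291 = CHF 20,069.44
CHF 20,069.44 ÷ 0.099520 = NOK 201,662.34
Profit = NOK 201,662.34 − NOK 200,000.00

Profit: NOK 1,662.34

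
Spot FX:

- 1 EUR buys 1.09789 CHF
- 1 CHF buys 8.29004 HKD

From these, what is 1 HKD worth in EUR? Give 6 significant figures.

1 HKD ÷ 8.29004 = 0.120627 CHF
0.120627 CHF ÷ 1.09789 = 0.109871 EUR

HKD/EUR = 0.109871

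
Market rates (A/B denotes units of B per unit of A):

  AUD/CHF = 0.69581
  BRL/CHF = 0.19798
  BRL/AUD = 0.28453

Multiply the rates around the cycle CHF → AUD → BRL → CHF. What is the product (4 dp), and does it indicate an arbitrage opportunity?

1.0000 (no arbitrage)

Around CHF → AUD → BRL → CHF: 1 ÷ 0.69581 ÷ 0.28453 × 0.19798 = 1.000006
Product ≈ 1 (deviation 0.001%, within rounding noise).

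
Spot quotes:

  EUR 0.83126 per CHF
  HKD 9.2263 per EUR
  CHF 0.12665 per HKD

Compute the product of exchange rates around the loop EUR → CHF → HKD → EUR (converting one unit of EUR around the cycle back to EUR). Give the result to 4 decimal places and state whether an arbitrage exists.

1.0295 (arbitrage exists)

Around EUR → CHF → HKD → EUR: 1 ÷ 0.83126 ÷ 0.12665 ÷ 9.2263 = 1.029509
Product > 1; profitable direction is EUR → CHF → HKD → EUR.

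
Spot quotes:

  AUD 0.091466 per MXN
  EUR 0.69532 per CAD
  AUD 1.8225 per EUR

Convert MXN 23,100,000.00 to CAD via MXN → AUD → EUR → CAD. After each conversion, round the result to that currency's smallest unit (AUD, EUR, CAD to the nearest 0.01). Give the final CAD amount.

CAD 1,667,321.72

MXN 23,100,000.00 × 0.091466 = AUD 2,112,864.60
AUD 2,112,864.60 ÷ 1.8225 = EUR 1,159,322.14
EUR 1,159,322.14 ÷ 0.69532 = CAD 1,667,321.72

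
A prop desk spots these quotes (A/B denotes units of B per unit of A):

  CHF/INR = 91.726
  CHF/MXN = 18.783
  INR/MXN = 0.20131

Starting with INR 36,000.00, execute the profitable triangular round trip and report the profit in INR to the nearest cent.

Profit: INR 619.27

Profitable loop is INR → CHF → MXN → INR:
INR 36,000.00 ÷ 91.726 = CHF 392.47
CHF 392.47 × 18.783 = MXN 7,371.82
MXN 7,371.82 ÷ 0.20131 = INR 36,619.27
Profit = INR 36,619.27 − INR 36,000.00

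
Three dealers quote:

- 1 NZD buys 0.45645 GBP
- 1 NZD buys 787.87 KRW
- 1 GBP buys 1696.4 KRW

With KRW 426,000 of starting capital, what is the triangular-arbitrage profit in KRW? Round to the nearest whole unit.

Profitable loop is KRW → GBP → NZD → KRW:
KRW 426,000 ÷ 1696.4 = GBP 251.12
GBP 251.12 ÷ 0.45645 = NZD 550.16
NZD 550.16 × 787.87 = KRW 433,454
Profit = KRW 433,454 − KRW 426,000

Profit: KRW 7,454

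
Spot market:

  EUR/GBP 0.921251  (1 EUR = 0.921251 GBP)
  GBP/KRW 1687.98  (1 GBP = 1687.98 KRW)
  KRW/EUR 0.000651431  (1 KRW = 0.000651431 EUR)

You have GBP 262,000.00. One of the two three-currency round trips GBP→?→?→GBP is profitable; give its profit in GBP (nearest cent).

Profitable loop is GBP → KRW → EUR → GBP:
GBP 262,000.00 × 1687.98 = KRW 442,250,760
KRW 442,250,760 × 0.000651431 = EUR 288,095.85
EUR 288,095.85 × 0.921251 = GBP 265,408.59
Profit = GBP 265,408.59 − GBP 262,000.00

Profit: GBP 3,408.59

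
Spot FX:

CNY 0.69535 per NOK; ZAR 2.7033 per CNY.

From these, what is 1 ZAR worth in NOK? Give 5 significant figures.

1 ZAR ÷ 2.7033 = 0.369918 CNY
0.369918 CNY ÷ 0.69535 = 0.531989 NOK

ZAR/NOK = 0.53199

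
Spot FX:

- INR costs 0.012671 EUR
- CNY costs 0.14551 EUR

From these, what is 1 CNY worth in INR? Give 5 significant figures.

CNY/INR = 11.484

1 CNY × 0.14551 = 0.14551 EUR
0.14551 EUR ÷ 0.012671 = 11.4837 INR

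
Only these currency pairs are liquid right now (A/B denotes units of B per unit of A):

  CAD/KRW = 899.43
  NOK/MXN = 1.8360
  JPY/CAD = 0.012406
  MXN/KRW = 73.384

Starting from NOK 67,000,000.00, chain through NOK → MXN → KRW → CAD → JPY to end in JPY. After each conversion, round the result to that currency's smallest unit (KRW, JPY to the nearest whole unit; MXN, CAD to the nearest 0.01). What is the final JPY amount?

NOK 67,000,000.00 × 1.8360 = MXN 123,012,000.00
MXN 123,012,000.00 × 73.384 = KRW 9,027,112,608
KRW 9,027,112,608 ÷ 899.43 = CAD 10,036,481.56
CAD 10,036,481.56 ÷ 0.012406 = JPY 809,002,222

JPY 809,002,222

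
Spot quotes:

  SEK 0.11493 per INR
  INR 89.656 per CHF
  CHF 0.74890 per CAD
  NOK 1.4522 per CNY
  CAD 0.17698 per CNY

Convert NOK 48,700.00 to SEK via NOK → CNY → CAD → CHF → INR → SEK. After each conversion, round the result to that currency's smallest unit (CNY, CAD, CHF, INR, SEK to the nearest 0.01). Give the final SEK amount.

NOK 48,700.00 ÷ 1.4522 = CNY 33,535.33
CNY 33,535.33 × 0.17698 = CAD 5,935.08
CAD 5,935.08 × 0.74890 = CHF 4,444.78
CHF 4,444.78 × 89.656 = INR 398,501.20
INR 398,501.20 × 0.11493 = SEK 45,799.74

SEK 45,799.74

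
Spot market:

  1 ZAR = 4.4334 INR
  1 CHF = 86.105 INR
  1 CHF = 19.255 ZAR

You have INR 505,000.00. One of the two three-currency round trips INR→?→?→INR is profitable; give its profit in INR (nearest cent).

Profit: INR 4,376.97

Profitable loop is INR → ZAR → CHF → INR:
INR 505,000.00 ÷ 4.4334 = ZAR 113,908.06
ZAR 113,908.06 ÷ 19.255 = CHF 5,915.77
CHF 5,915.77 × 86.105 = INR 509,376.97
Profit = INR 509,376.97 − INR 505,000.00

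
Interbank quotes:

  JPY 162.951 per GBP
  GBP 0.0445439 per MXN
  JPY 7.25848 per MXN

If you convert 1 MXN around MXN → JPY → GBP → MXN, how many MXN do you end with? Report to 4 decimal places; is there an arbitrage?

Around MXN → JPY → GBP → MXN: 1 × 7.25848 ÷ 162.951 ÷ 0.0445439 = 1.000001
Product ≈ 1 (deviation 0.000%, within rounding noise).

1.0000 (no arbitrage)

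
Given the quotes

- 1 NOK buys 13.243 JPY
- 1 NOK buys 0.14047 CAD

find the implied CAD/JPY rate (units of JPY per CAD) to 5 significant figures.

CAD/JPY = 94.276

1 CAD ÷ 0.14047 = 7.11896 NOK
7.11896 NOK × 13.243 = 94.2764 JPY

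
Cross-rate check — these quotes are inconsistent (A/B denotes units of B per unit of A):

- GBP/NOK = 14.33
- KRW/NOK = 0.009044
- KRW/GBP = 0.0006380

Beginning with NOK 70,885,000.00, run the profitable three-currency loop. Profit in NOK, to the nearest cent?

Profit: NOK 772,336.12

Profitable loop is NOK → KRW → GBP → NOK:
NOK 70,885,000.00 ÷ 0.009044 = KRW 7,837,793,012
KRW 7,837,793,012 × 0.0006380 = GBP 5,000,511.94
GBP 5,000,511.94 × 14.33 = NOK 71,657,336.12
Profit = NOK 71,657,336.12 − NOK 70,885,000.00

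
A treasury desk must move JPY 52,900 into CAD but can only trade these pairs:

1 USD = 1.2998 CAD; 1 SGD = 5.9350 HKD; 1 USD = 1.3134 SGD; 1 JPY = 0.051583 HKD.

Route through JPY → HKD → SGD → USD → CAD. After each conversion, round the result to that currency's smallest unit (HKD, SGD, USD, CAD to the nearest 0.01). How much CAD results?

JPY 52,900 × 0.051583 = HKD 2,728.74
HKD 2,728.74 ÷ 5.9350 = SGD 459.77
SGD 459.77 ÷ 1.3134 = USD 350.06
USD 350.06 × 1.2998 = CAD 455.01

CAD 455.01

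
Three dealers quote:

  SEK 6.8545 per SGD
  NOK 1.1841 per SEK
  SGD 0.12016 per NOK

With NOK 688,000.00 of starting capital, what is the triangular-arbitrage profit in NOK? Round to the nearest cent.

Profitable loop is NOK → SEK → SGD → NOK:
NOK 688,000.00 ÷ 1.1841 = SEK 581,032.01
SEK 581,032.01 ÷ 6.8545 = SGD 84,766.50
SGD 84,766.50 ÷ 0.12016 = NOK 705,446.94
Profit = NOK 705,446.94 − NOK 688,000.00

Profit: NOK 17,446.94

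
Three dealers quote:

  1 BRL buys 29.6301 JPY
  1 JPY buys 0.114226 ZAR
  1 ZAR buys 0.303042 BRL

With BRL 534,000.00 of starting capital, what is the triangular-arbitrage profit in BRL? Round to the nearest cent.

Profitable loop is BRL → JPY → ZAR → BRL:
BRL 534,000.00 × 29.6301 = JPY 15,822,473
JPY 15,822,473 × 0.114226 = ZAR 1,807,337.85
ZAR 1,807,337.85 × 0.303042 = BRL 547,699.28
Profit = BRL 547,699.28 − BRL 534,000.00

Profit: BRL 13,699.28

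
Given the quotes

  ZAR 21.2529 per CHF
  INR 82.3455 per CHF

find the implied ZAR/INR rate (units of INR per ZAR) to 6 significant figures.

ZAR/INR = 3.87455

1 ZAR ÷ 21.2529 = 0.0470524 CHF
0.0470524 CHF × 82.3455 = 3.87455 INR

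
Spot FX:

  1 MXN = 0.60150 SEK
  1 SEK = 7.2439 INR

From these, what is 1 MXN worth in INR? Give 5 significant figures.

MXN/INR = 4.3572

1 MXN × 0.60150 = 0.6015 SEK
0.6015 SEK × 7.2439 = 4.35721 INR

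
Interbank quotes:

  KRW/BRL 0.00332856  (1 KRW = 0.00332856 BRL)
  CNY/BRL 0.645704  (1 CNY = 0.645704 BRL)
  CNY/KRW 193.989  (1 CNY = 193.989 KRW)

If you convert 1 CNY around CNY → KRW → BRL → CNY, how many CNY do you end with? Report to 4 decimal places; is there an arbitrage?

1.0000 (no arbitrage)

Around CNY → KRW → BRL → CNY: 1 × 193.989 × 0.00332856 ÷ 0.645704 = 1.000000
Product ≈ 1 (deviation 0.000%, within rounding noise).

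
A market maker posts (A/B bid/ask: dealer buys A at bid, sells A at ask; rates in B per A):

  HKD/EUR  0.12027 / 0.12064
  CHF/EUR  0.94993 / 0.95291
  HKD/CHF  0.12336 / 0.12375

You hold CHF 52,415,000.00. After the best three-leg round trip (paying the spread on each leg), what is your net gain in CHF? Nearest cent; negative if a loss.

Best loop CHF → HKD → EUR → CHF:
CHF 52,415,000.00 ÷ 0.12375 (buy HKD at ask) = HKD 423,555,555.56
HKD 423,555,555.56 × 0.12027 (sell HKD at bid) = EUR 50,941,026.67
EUR 50,941,026.67 ÷ 0.95291 (buy CHF at ask) = CHF 53,458,381.87

Net profit: CHF 1,043,381.87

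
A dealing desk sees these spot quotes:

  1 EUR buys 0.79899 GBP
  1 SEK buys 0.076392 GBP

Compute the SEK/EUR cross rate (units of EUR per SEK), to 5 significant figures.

1 SEK × 0.076392 = 0.076392 GBP
0.076392 GBP ÷ 0.79899 = 0.0956107 EUR

SEK/EUR = 0.095611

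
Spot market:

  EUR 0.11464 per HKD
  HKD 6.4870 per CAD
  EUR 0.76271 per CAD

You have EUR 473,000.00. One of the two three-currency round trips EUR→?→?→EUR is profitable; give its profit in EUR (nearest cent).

Profit: EUR 12,110.31

Profitable loop is EUR → HKD → CAD → EUR:
EUR 473,000.00 ÷ 0.11464 = HKD 4,125,959.53
HKD 4,125,959.53 ÷ 6.4870 = CAD 636,035.07
CAD 636,035.07 × 0.76271 = EUR 485,110.31
Profit = EUR 485,110.31 − EUR 473,000.00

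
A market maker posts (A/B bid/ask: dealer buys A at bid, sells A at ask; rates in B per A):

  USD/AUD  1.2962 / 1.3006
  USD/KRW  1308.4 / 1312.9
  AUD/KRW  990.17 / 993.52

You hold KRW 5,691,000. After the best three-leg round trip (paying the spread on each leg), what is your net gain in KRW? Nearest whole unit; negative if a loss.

Net profit: KRW 71,471

Best loop KRW → AUD → USD → KRW:
KRW 5,691,000 ÷ 993.52 (buy AUD at ask) = AUD 5,728.12
AUD 5,728.12 ÷ 1.3006 (buy USD at ask) = USD 4,404.21
USD 4,404.21 × 1308.4 (sell USD at bid) = KRW 5,762,471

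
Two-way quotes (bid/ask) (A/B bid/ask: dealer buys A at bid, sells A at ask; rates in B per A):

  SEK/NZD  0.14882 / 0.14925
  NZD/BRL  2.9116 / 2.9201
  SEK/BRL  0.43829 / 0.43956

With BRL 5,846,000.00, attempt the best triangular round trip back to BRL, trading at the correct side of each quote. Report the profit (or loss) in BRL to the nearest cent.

Best loop BRL → NZD → SEK → BRL:
BRL 5,846,000.00 ÷ 2.9201 (buy NZD at ask) = NZD 2,001,986.23
NZD 2,001,986.23 ÷ 0.14925 (buy SEK at ask) = SEK 13,413,643.10
SEK 13,413,643.10 × 0.43829 (sell SEK at bid) = BRL 5,879,065.64

Net profit: BRL 33,065.64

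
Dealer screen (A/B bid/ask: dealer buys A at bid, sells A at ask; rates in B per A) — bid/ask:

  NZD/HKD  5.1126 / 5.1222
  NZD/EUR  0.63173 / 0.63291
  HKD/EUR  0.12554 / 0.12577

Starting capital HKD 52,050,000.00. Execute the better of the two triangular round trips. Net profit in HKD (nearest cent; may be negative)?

Best loop HKD → EUR → NZD → HKD:
HKD 52,050,000.00 × 0.12554 (sell HKD at bid) = EUR 6,534,357.00
EUR 6,534,357.00 ÷ 0.63291 (buy NZD at ask) = NZD 10,324,306.77
NZD 10,324,306.77 × 5.1126 (sell NZD at bid) = HKD 52,784,050.81

Net profit: HKD 734,050.81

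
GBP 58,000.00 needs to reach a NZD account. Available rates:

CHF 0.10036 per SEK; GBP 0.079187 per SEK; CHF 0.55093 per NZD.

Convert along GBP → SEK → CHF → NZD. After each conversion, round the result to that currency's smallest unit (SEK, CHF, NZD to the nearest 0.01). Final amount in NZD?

NZD 133,425.35

GBP 58,000.00 ÷ 0.079187 = SEK 732,443.46
SEK 732,443.46 × 0.10036 = CHF 73,508.03
CHF 73,508.03 ÷ 0.55093 = NZD 133,425.35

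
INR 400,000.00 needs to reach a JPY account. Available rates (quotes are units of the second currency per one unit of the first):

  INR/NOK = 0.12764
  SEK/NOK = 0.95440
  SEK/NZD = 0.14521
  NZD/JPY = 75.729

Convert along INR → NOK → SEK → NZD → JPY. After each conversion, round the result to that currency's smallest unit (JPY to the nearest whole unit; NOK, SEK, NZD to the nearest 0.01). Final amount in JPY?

JPY 588,268

INR 400,000.00 × 0.12764 = NOK 51,056.00
NOK 51,056.00 ÷ 0.95440 = SEK 53,495.39
SEK 53,495.39 × 0.14521 = NZD 7,768.07
NZD 7,768.07 × 75.729 = JPY 588,268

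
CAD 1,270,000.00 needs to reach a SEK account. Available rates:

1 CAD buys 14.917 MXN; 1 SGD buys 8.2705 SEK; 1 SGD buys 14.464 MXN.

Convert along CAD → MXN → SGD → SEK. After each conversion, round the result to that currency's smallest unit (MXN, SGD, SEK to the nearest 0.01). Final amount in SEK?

SEK 10,832,496.62

CAD 1,270,000.00 × 14.917 = MXN 18,944,590.00
MXN 18,944,590.00 ÷ 14.464 = SGD 1,309,775.30
SGD 1,309,775.30 × 8.2705 = SEK 10,832,496.62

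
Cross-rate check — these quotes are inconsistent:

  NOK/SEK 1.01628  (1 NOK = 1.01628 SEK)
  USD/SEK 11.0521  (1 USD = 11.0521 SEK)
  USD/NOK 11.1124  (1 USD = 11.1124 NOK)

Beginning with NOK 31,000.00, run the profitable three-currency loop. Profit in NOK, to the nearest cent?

Profitable loop is NOK → SEK → USD → NOK:
NOK 31,000.00 × 1.01628 = SEK 31,504.68
SEK 31,504.68 ÷ 11.0521 = USD 2,850.56
USD 2,850.56 × 11.1124 = NOK 31,676.57
Profit = NOK 31,676.57 − NOK 31,000.00

Profit: NOK 676.57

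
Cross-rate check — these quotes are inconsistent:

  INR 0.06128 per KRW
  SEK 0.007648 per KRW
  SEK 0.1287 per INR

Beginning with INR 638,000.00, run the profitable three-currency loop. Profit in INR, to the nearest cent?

Profitable loop is INR → SEK → KRW → INR:
INR 638,000.00 × 0.1287 = SEK 82,110.60
SEK 82,110.60 ÷ 0.007648 = KRW 10,736,219
KRW 10,736,219 × 0.06128 = INR 657,915.48
Profit = INR 657,915.48 − INR 638,000.00

Profit: INR 19,915.48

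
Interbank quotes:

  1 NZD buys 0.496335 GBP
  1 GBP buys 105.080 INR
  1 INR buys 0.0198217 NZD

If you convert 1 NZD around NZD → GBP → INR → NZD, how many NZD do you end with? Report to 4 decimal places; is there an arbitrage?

Around NZD → GBP → INR → NZD: 1 × 0.496335 × 105.080 × 0.0198217 = 1.033798
Product > 1; profitable direction is NZD → GBP → INR → NZD.

1.0338 (arbitrage exists)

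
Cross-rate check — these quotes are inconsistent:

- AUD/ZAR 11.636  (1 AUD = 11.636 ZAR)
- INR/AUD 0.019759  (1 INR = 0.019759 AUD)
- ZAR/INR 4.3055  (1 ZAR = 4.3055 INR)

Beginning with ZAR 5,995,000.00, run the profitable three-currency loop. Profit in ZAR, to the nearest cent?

Profitable loop is ZAR → AUD → INR → ZAR:
ZAR 5,995,000.00 ÷ 11.636 = AUD 515,211.41
AUD 515,211.41 ÷ 0.019759 = INR 26,074,771.64
INR 26,074,771.64 ÷ 4.3055 = ZAR 6,056,154.14
Profit = ZAR 6,056,154.14 − ZAR 5,995,000.00

Profit: ZAR 61,154.14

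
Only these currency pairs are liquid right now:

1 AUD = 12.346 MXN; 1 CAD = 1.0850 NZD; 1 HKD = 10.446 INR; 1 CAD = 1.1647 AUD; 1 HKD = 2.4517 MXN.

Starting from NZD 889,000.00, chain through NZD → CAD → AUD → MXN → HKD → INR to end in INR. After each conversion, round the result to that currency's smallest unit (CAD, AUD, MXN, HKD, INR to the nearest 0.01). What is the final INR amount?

NZD 889,000.00 ÷ 1.0850 = CAD 819,354.84
CAD 819,354.84 × 1.1647 = AUD 954,302.58
AUD 954,302.58 × 12.346 = MXN 11,781,819.65
MXN 11,781,819.65 ÷ 2.4517 = HKD 4,805,571.50
HKD 4,805,571.50 × 10.446 = INR 50,198,999.89

INR 50,198,999.89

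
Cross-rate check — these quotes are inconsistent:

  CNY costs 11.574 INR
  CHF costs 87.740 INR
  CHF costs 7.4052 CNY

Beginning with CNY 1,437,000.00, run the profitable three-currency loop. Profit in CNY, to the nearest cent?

Profitable loop is CNY → CHF → INR → CNY:
CNY 1,437,000.00 ÷ 7.4052 = CHF 194,052.83
CHF 194,052.83 × 87.740 = INR 17,026,195.11
INR 17,026,195.11 ÷ 11.574 = CNY 1,471,072.67
Profit = CNY 1,471,072.67 − CNY 1,437,000.00

Profit: CNY 34,072.67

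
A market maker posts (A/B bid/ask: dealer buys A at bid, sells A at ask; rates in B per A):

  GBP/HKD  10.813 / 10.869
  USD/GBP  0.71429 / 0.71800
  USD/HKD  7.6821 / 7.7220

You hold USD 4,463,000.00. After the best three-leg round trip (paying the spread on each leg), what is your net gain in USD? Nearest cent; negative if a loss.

Best loop USD → GBP → HKD → USD:
USD 4,463,000.00 × 0.71429 (sell USD at bid) = GBP 3,187,876.27
GBP 3,187,876.27 × 10.813 (sell GBP at bid) = HKD 34,470,506.11
HKD 34,470,506.11 ÷ 7.7220 (buy USD at ask) = USD 4,463,935.00

Net profit: USD 935.00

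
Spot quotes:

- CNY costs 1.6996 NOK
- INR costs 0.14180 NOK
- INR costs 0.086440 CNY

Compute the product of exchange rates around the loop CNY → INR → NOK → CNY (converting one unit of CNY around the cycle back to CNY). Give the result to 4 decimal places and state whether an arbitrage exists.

0.9652 (arbitrage exists)

Around CNY → INR → NOK → CNY: 1 ÷ 0.086440 × 0.14180 ÷ 1.6996 = 0.965194
Product < 1; profitable direction is CNY → NOK → INR → CNY.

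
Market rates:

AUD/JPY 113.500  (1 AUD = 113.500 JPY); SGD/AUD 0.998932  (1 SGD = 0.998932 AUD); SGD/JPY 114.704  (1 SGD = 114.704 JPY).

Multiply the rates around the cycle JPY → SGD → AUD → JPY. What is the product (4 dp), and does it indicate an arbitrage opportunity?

0.9884 (arbitrage exists)

Around JPY → SGD → AUD → JPY: 1 ÷ 114.704 × 0.998932 × 113.500 = 0.988447
Product < 1; profitable direction is JPY → AUD → SGD → JPY.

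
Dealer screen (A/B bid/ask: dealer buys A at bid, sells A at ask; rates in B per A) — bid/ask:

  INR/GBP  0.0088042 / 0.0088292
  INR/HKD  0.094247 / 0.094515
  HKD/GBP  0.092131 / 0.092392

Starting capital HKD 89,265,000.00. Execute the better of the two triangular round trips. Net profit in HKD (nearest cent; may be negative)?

Best loop HKD → INR → GBP → HKD:
HKD 89,265,000.00 ÷ 0.094515 (buy INR at ask) = INR 944,453,261.39
INR 944,453,261.39 × 0.0088042 (sell INR at bid) = GBP 8,315,155.40
GBP 8,315,155.40 ÷ 0.092392 (buy HKD at ask) = HKD 89,998,651.44

Net profit: HKD 733,651.44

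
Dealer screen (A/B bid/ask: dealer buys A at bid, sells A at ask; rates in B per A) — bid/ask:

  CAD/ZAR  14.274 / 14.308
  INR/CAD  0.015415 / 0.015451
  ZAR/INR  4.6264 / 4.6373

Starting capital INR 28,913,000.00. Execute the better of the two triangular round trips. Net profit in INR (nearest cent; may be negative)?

Net profit: INR 519,391.86

Best loop INR → CAD → ZAR → INR:
INR 28,913,000.00 × 0.015415 (sell INR at bid) = CAD 445,693.90
CAD 445,693.90 × 14.274 (sell CAD at bid) = ZAR 6,361,834.66
ZAR 6,361,834.66 × 4.6264 (sell ZAR at bid) = INR 29,432,391.86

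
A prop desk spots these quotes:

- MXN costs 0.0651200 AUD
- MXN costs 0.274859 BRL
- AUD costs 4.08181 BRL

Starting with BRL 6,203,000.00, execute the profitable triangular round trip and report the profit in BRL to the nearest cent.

Profitable loop is BRL → AUD → MXN → BRL:
BRL 6,203,000.00 ÷ 4.08181 = AUD 1,519,668.97
AUD 1,519,668.97 ÷ 0.0651200 = MXN 23,336,439.96
MXN 23,336,439.96 × 0.274859 = BRL 6,414,230.55
Profit = BRL 6,414,230.55 − BRL 6,203,000.00

Profit: BRL 211,230.55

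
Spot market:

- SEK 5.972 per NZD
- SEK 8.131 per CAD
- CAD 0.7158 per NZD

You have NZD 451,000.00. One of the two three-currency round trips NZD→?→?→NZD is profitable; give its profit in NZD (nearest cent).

Profit: NZD 11,765.19

Profitable loop is NZD → SEK → CAD → NZD:
NZD 451,000.00 × 5.972 = SEK 2,693,372.00
SEK 2,693,372.00 ÷ 8.131 = CAD 331,247.33
CAD 331,247.33 ÷ 0.7158 = NZD 462,765.19
Profit = NZD 462,765.19 − NZD 451,000.00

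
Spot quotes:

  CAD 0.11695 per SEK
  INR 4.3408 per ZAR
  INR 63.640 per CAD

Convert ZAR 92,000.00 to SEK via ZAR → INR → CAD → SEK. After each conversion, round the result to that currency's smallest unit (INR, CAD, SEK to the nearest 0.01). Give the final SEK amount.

SEK 53,657.12

ZAR 92,000.00 × 4.3408 = INR 399,353.60
INR 399,353.60 ÷ 63.640 = CAD 6,275.20
CAD 6,275.20 ÷ 0.11695 = SEK 53,657.12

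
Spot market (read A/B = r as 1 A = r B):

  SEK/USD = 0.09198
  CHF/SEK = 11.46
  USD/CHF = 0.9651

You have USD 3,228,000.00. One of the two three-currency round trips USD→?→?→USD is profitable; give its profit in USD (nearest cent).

Profitable loop is USD → CHF → SEK → USD:
USD 3,228,000.00 × 0.9651 = CHF 3,115,342.80
CHF 3,115,342.80 × 11.46 = SEK 35,701,828.49
SEK 35,701,828.49 × 0.09198 = USD 3,283,854.18
Profit = USD 3,283,854.18 − USD 3,228,000.00

Profit: USD 55,854.18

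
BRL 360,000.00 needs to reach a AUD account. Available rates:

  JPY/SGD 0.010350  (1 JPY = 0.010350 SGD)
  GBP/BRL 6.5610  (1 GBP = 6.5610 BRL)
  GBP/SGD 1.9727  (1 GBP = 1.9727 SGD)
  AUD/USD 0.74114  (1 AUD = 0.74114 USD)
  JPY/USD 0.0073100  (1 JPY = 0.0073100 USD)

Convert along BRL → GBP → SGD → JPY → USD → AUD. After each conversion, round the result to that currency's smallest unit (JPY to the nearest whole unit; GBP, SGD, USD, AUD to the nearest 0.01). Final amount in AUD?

AUD 103,150.24

BRL 360,000.00 ÷ 6.5610 = GBP 54,869.68
GBP 54,869.68 × 1.9727 = SGD 108,241.42
SGD 108,241.42 ÷ 0.010350 = JPY 10,458,108
JPY 10,458,108 × 0.0073100 = USD 76,448.77
USD 76,448.77 ÷ 0.74114 = AUD 103,150.24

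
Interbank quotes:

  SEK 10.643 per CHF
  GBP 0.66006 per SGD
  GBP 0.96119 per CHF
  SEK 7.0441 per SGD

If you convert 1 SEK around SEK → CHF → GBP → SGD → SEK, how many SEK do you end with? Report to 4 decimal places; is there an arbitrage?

0.9638 (arbitrage exists)

Around SEK → CHF → GBP → SGD → SEK: 1 ÷ 10.643 × 0.96119 ÷ 0.66006 × 7.0441 = 0.963801
Product < 1; profitable direction is SEK → SGD → GBP → CHF → SEK.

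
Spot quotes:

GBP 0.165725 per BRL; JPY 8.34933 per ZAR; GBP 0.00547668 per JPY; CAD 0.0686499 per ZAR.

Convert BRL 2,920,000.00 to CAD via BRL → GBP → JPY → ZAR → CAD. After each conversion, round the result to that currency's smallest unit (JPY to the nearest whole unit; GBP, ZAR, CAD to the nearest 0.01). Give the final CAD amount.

BRL 2,920,000.00 × 0.165725 = GBP 483,917.00
GBP 483,917.00 ÷ 0.00547668 = JPY 88,359,554
JPY 88,359,554 ÷ 8.34933 = ZAR 10,582,831.68
ZAR 10,582,831.68 × 0.0686499 = CAD 726,510.34

CAD 726,510.34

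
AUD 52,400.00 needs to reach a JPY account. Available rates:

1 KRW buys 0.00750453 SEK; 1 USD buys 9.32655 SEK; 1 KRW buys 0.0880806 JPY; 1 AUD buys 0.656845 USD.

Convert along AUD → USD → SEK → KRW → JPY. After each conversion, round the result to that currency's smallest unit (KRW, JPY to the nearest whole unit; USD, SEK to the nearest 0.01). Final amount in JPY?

JPY 3,767,663

AUD 52,400.00 × 0.656845 = USD 34,418.68
USD 34,418.68 × 9.32655 = SEK 321,007.54
SEK 321,007.54 ÷ 0.00750453 = KRW 42,775,169
KRW 42,775,169 × 0.0880806 = JPY 3,767,663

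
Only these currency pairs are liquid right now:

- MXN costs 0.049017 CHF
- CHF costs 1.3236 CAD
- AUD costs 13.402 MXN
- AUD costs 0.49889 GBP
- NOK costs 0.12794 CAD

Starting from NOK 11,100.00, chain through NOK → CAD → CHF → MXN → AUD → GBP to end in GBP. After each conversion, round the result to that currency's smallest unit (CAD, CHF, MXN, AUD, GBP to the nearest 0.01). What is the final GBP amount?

NOK 11,100.00 × 0.12794 = CAD 1,420.13
CAD 1,420.13 ÷ 1.3236 = CHF 1,072.93
CHF 1,072.93 ÷ 0.049017 = MXN 21,888.94
MXN 21,888.94 ÷ 13.402 = AUD 1,633.26
AUD 1,633.26 × 0.49889 = GBP 814.82

GBP 814.82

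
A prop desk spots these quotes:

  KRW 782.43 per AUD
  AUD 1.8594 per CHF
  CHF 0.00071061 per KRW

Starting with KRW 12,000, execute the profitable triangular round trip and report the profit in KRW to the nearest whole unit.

Profit: KRW 406

Profitable loop is KRW → CHF → AUD → KRW:
KRW 12,000 × 0.00071061 = CHF 8.53
CHF 8.53 × 1.8594 = AUD 15.86
AUD 15.86 × 782.43 = KRW 12,406
Profit = KRW 12,406 − KRW 12,000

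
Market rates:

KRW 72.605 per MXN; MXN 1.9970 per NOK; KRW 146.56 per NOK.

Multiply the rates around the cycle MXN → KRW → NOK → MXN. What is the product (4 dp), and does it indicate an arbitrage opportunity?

0.9893 (arbitrage exists)

Around MXN → KRW → NOK → MXN: 1 × 72.605 ÷ 146.56 × 1.9970 = 0.989303
Product < 1; profitable direction is MXN → NOK → KRW → MXN.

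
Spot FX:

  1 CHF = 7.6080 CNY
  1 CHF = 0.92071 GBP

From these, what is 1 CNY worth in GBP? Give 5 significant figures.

CNY/GBP = 0.12102

1 CNY ÷ 7.6080 = 0.131441 CHF
0.131441 CHF × 0.92071 = 0.121019 GBP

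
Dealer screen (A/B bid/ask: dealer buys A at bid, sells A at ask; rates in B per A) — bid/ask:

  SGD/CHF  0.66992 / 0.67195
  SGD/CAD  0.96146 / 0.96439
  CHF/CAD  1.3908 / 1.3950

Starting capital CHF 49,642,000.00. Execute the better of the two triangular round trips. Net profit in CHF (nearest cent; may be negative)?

Net profit: CHF 1,275,764.16

Best loop CHF → SGD → CAD → CHF:
CHF 49,642,000.00 ÷ 0.67195 (buy SGD at ask) = SGD 73,877,520.65
SGD 73,877,520.65 × 0.96146 (sell SGD at bid) = CAD 71,030,281.00
CAD 71,030,281.00 ÷ 1.3950 (buy CHF at ask) = CHF 50,917,764.16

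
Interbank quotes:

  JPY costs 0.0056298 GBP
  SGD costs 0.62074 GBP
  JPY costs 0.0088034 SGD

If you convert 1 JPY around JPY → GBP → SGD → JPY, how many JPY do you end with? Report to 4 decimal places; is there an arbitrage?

Around JPY → GBP → SGD → JPY: 1 × 0.0056298 ÷ 0.62074 ÷ 0.0088034 = 1.030227
Product > 1; profitable direction is JPY → GBP → SGD → JPY.

1.0302 (arbitrage exists)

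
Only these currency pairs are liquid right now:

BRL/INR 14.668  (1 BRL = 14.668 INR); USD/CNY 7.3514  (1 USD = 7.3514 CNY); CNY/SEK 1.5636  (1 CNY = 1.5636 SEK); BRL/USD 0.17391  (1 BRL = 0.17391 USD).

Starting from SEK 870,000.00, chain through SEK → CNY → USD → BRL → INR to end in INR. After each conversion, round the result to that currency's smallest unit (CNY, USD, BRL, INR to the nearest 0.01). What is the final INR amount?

SEK 870,000.00 ÷ 1.5636 = CNY 556,408.29
CNY 556,408.29 ÷ 7.3514 = USD 75,687.39
USD 75,687.39 ÷ 0.17391 = BRL 435,210.11
BRL 435,210.11 × 14.668 = INR 6,383,661.89

INR 6,383,661.89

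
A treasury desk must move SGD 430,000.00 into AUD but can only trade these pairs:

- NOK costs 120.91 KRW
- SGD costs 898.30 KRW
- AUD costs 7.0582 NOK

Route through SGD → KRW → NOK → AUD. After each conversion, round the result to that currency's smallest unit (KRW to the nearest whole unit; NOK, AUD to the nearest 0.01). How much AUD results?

AUD 452,619.93

SGD 430,000.00 × 898.30 = KRW 386,269,000
KRW 386,269,000 ÷ 120.91 = NOK 3,194,681.99
NOK 3,194,681.99 ÷ 7.0582 = AUD 452,619.93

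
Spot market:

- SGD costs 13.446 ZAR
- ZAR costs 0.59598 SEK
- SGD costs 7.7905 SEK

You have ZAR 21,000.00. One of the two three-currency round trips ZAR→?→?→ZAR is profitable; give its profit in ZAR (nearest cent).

Profitable loop is ZAR → SEK → SGD → ZAR:
ZAR 21,000.00 × 0.59598 = SEK 12,515.58
SEK 12,515.58 ÷ 7.7905 = SGD 1,606.52
SGD 1,606.52 × 13.446 = ZAR 21,601.24
Profit = ZAR 21,601.24 − ZAR 21,000.00

Profit: ZAR 601.24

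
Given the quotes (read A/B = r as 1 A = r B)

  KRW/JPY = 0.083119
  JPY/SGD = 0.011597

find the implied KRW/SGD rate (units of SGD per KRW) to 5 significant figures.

KRW/SGD = 0.00096393

1 KRW × 0.083119 = 0.083119 JPY
0.083119 JPY × 0.011597 = 0.000963931 SGD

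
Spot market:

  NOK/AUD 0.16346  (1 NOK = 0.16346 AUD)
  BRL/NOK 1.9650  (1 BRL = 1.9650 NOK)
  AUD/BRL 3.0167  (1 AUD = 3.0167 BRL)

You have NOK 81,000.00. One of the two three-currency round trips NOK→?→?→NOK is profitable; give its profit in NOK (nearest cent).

Profitable loop is NOK → BRL → AUD → NOK:
NOK 81,000.00 ÷ 1.9650 = BRL 41,221.37
BRL 41,221.37 ÷ 3.0167 = AUD 13,664.39
AUD 13,664.39 ÷ 0.16346 = NOK 83,594.72
Profit = NOK 83,594.72 − NOK 81,000.00

Profit: NOK 2,594.72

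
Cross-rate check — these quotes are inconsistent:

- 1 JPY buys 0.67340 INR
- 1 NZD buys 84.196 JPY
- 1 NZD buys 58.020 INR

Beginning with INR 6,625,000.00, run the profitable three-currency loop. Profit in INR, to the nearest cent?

Profitable loop is INR → JPY → NZD → INR:
INR 6,625,000.00 ÷ 0.67340 = JPY 9,838,135
JPY 9,838,135 ÷ 84.196 = NZD 116,848.01
NZD 116,848.01 × 58.020 = INR 6,779,521.39
Profit = INR 6,779,521.39 − INR 6,625,000.00

Profit: INR 154,521.39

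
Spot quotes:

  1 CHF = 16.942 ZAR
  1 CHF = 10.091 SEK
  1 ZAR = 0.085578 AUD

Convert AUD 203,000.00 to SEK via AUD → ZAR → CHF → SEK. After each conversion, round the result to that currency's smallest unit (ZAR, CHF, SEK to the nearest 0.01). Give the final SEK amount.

SEK 1,412,874.01

AUD 203,000.00 ÷ 0.085578 = ZAR 2,372,104.98
ZAR 2,372,104.98 ÷ 16.942 = CHF 140,013.28
CHF 140,013.28 × 10.091 = SEK 1,412,874.01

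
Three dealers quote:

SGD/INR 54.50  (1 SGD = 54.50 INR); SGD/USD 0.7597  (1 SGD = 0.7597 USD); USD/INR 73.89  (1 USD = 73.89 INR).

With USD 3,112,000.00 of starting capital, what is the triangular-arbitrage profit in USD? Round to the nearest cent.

Profitable loop is USD → INR → SGD → USD:
USD 3,112,000.00 × 73.89 = INR 229,945,680.00
INR 229,945,680.00 ÷ 54.50 = SGD 4,219,186.79
SGD 4,219,186.79 × 0.7597 = USD 3,205,316.20
Profit = USD 3,205,316.20 − USD 3,112,000.00

Profit: USD 93,316.20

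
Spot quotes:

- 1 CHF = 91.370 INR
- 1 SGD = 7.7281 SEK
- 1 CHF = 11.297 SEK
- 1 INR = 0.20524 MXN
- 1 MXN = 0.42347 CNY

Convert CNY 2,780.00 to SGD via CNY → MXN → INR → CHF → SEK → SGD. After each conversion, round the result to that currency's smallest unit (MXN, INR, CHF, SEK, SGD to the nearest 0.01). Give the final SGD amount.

CNY 2,780.00 ÷ 0.42347 = MXN 6,564.81
MXN 6,564.81 ÷ 0.20524 = INR 31,986.02
INR 31,986.02 ÷ 91.370 = CHF 350.07
CHF 350.07 × 11.297 = SEK 3,954.74
SEK 3,954.74 ÷ 7.7281 = SGD 511.74

SGD 511.74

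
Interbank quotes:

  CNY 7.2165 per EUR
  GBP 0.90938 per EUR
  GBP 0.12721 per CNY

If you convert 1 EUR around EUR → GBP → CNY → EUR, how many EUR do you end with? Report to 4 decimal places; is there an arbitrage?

0.9906 (arbitrage exists)

Around EUR → GBP → CNY → EUR: 1 × 0.90938 ÷ 0.12721 ÷ 7.2165 = 0.990598
Product < 1; profitable direction is EUR → CNY → GBP → EUR.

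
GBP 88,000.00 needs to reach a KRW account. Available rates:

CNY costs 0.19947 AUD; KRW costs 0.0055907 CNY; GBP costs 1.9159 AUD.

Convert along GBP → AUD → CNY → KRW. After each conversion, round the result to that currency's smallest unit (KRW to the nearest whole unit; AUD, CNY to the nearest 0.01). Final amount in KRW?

KRW 151,186,055

GBP 88,000.00 × 1.9159 = AUD 168,599.20
AUD 168,599.20 ÷ 0.19947 = CNY 845,235.88
CNY 845,235.88 ÷ 0.0055907 = KRW 151,186,055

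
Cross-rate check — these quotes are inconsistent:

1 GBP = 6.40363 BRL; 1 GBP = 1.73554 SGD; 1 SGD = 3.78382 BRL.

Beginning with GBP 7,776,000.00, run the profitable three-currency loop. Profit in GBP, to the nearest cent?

Profitable loop is GBP → SGD → BRL → GBP:
GBP 7,776,000.00 × 1.73554 = SGD 13,495,559.04
SGD 13,495,559.04 × 3.78382 = BRL 51,064,766.21
BRL 51,064,766.21 ÷ 6.40363 = GBP 7,974,346.77
Profit = GBP 7,974,346.77 − GBP 7,776,000.00

Profit: GBP 198,346.77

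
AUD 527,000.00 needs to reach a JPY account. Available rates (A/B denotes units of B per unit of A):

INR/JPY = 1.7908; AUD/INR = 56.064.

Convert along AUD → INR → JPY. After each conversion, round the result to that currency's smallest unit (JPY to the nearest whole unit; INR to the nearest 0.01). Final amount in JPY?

JPY 52,910,490

AUD 527,000.00 × 56.064 = INR 29,545,728.00
INR 29,545,728.00 × 1.7908 = JPY 52,910,490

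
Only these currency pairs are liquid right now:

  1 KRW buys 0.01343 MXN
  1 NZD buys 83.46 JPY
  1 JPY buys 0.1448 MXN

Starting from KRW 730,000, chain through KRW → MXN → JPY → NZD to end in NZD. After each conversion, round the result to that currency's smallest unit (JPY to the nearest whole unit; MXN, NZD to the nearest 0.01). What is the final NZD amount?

KRW 730,000 × 0.01343 = MXN 9,803.90
MXN 9,803.90 ÷ 0.1448 = JPY 67,706
JPY 67,706 ÷ 83.46 = NZD 811.24

NZD 811.24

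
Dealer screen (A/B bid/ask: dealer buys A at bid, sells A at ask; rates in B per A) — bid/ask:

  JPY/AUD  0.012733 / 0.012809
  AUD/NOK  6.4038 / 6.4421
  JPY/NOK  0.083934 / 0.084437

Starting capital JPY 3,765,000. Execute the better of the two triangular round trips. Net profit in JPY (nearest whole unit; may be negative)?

Best loop JPY → NOK → AUD → JPY:
JPY 3,765,000 × 0.083934 (sell JPY at bid) = NOK 316,011.51
NOK 316,011.51 ÷ 6.4421 (buy AUD at ask) = AUD 49,054.11
AUD 49,054.11 ÷ 0.012809 (buy JPY at ask) = JPY 3,829,660

Net profit: JPY 64,660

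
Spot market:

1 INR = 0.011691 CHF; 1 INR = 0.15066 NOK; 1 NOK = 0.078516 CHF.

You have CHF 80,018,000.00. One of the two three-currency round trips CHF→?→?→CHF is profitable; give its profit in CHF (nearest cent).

Profit: CHF 946,038.21

Profitable loop is CHF → INR → NOK → CHF:
CHF 80,018,000.00 ÷ 0.011691 = INR 6,844,410,230.09
INR 6,844,410,230.09 × 0.15066 = NOK 1,031,178,845.27
NOK 1,031,178,845.27 × 0.078516 = CHF 80,964,038.21
Profit = CHF 80,964,038.21 − CHF 80,018,000.00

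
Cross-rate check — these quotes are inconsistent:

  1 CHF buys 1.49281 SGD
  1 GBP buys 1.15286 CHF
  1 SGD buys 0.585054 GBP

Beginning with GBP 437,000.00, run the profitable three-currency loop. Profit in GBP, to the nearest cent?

Profit: GBP 3,005.90

Profitable loop is GBP → CHF → SGD → GBP:
GBP 437,000.00 × 1.15286 = CHF 503,799.82
CHF 503,799.82 × 1.49281 = SGD 752,077.41
SGD 752,077.41 × 0.585054 = GBP 440,005.90
Profit = GBP 440,005.90 − GBP 437,000.00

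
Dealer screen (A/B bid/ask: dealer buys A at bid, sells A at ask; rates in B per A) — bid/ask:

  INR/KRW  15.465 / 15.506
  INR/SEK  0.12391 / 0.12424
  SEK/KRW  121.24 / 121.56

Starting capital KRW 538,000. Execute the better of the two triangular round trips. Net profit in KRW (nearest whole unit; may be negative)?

Best loop KRW → SEK → INR → KRW:
KRW 538,000 ÷ 121.56 (buy SEK at ask) = SEK 4,425.80
SEK 4,425.80 ÷ 0.12424 (buy INR at ask) = INR 35,622.97
INR 35,622.97 × 15.465 (sell INR at bid) = KRW 550,909

Net profit: KRW 12,909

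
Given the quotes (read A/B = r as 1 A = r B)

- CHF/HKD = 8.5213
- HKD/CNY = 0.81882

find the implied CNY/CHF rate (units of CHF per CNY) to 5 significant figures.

1 CNY ÷ 0.81882 = 1.22127 HKD
1.22127 HKD ÷ 8.5213 = 0.14332 CHF

CNY/CHF = 0.14332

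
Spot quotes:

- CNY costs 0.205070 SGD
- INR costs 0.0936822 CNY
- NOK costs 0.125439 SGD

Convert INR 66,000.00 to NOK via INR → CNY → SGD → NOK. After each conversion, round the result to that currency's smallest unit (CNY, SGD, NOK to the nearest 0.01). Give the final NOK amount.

NOK 10,108.10

INR 66,000.00 × 0.0936822 = CNY 6,183.03
CNY 6,183.03 × 0.205070 = SGD 1,267.95
SGD 1,267.95 ÷ 0.125439 = NOK 10,108.10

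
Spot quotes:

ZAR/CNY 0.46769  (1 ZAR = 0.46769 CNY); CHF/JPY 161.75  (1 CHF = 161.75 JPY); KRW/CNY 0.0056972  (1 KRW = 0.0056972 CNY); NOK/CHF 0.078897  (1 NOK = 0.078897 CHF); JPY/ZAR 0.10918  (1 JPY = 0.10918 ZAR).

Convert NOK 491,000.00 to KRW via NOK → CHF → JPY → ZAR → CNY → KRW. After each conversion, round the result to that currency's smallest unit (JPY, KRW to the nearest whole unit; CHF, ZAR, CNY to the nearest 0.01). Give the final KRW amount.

KRW 56,159,859

NOK 491,000.00 × 0.078897 = CHF 38,738.43
CHF 38,738.43 × 161.75 = JPY 6,265,941
JPY 6,265,941 × 0.10918 = ZAR 684,115.44
ZAR 684,115.44 × 0.46769 = CNY 319,953.95
CNY 319,953.95 ÷ 0.0056972 = KRW 56,159,859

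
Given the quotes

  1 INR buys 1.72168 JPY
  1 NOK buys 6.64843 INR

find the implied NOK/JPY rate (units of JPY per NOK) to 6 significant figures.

1 NOK × 6.64843 = 6.64843 INR
6.64843 INR × 1.72168 = 11.4465 JPY

NOK/JPY = 11.4465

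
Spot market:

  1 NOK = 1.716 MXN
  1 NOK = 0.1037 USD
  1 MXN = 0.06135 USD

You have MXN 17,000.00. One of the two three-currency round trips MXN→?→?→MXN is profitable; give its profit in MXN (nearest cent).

Profit: MXN 258.46

Profitable loop is MXN → USD → NOK → MXN:
MXN 17,000.00 × 0.06135 = USD 1,042.95
USD 1,042.95 ÷ 0.1037 = NOK 10,057.38
NOK 10,057.38 × 1.716 = MXN 17,258.46
Profit = MXN 17,258.46 − MXN 17,000.00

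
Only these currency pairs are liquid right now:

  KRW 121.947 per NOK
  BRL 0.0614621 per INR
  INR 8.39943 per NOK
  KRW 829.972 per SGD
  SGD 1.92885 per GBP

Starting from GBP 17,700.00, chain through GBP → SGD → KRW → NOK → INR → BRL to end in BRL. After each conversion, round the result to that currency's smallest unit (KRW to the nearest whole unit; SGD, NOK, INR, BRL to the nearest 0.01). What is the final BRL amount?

GBP 17,700.00 × 1.92885 = SGD 34,140.64
SGD 34,140.64 × 829.972 = KRW 28,335,775
KRW 28,335,775 ÷ 121.947 = NOK 232,361.39
NOK 232,361.39 × 8.39943 = INR 1,951,703.23
INR 1,951,703.23 × 0.0614621 = BRL 119,955.78

BRL 119,955.78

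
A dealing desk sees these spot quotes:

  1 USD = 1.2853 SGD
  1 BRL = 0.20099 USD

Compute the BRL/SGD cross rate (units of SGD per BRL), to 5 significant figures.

1 BRL × 0.20099 = 0.20099 USD
0.20099 USD × 1.2853 = 0.258332 SGD

BRL/SGD = 0.25833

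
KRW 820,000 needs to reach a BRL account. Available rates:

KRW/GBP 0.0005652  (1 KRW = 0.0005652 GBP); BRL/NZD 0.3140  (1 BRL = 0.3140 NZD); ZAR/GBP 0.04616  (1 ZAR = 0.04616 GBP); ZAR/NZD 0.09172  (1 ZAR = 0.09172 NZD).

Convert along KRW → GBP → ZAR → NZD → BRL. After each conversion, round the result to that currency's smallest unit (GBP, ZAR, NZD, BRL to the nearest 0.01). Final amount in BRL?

KRW 820,000 × 0.0005652 = GBP 463.46
GBP 463.46 ÷ 0.04616 = ZAR 10,040.29
ZAR 10,040.29 × 0.09172 = NZD 920.90
NZD 920.90 ÷ 0.3140 = BRL 2,932.80

BRL 2,932.80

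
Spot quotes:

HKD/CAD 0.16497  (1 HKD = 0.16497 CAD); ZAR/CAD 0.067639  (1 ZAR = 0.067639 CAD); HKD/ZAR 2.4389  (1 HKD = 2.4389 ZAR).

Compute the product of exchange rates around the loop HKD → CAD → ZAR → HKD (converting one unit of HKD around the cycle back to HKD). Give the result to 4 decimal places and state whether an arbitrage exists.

Around HKD → CAD → ZAR → HKD: 1 × 0.16497 ÷ 0.067639 ÷ 2.4389 = 1.000032
Product ≈ 1 (deviation 0.003%, within rounding noise).

1.0000 (no arbitrage)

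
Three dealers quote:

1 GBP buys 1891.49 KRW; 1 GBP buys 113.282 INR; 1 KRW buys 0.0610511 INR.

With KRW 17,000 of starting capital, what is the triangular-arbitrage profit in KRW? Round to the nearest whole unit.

Profitable loop is KRW → INR → GBP → KRW:
KRW 17,000 × 0.0610511 = INR 1,037.87
INR 1,037.87 ÷ 113.282 = GBP 9.16
GBP 9.16 × 1891.49 = KRW 17,329
Profit = KRW 17,329 − KRW 17,000

Profit: KRW 329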